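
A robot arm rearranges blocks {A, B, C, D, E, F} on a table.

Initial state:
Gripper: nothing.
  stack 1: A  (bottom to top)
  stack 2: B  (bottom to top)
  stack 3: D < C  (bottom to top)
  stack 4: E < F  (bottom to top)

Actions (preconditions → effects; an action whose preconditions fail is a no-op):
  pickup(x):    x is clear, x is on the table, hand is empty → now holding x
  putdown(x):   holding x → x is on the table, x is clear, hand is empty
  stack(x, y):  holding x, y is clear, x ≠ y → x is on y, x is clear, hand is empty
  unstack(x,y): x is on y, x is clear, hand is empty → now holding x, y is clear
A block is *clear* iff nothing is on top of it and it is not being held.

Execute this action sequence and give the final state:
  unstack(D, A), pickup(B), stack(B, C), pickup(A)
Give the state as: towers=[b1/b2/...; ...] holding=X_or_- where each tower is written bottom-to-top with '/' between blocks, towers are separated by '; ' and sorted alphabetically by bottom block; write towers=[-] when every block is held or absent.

step 1 (unstack(D, A)) [no-op]: towers=[A; B; D/C; E/F] holding=-
step 2 (pickup(B)): towers=[A; D/C; E/F] holding=B
step 3 (stack(B, C)): towers=[A; D/C/B; E/F] holding=-
step 4 (pickup(A)): towers=[D/C/B; E/F] holding=A

towers=[D/C/B; E/F] holding=A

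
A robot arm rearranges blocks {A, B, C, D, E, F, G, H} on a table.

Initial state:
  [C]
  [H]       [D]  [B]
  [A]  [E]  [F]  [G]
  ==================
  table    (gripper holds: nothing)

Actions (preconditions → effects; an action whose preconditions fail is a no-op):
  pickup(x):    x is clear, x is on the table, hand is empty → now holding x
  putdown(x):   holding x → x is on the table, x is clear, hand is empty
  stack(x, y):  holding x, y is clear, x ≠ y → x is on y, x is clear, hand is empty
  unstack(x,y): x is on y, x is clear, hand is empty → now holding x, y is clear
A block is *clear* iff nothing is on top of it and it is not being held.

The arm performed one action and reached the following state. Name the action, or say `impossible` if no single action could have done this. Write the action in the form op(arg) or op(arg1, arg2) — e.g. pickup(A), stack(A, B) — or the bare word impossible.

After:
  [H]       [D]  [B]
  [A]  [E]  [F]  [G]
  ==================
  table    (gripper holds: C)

target: towers=[A/H; E; F/D; G/B] holding=C
         pickup(E) → towers=[A/H/C; F/D; G/B] holding=E
     unstack(B, G) → towers=[A/H/C; E; F/D; G] holding=B
     unstack(D, F) → towers=[A/H/C; E; F; G/B] holding=D
     unstack(C, H) → towers=[A/H; E; F/D; G/B] holding=C  ← match

unstack(C, H)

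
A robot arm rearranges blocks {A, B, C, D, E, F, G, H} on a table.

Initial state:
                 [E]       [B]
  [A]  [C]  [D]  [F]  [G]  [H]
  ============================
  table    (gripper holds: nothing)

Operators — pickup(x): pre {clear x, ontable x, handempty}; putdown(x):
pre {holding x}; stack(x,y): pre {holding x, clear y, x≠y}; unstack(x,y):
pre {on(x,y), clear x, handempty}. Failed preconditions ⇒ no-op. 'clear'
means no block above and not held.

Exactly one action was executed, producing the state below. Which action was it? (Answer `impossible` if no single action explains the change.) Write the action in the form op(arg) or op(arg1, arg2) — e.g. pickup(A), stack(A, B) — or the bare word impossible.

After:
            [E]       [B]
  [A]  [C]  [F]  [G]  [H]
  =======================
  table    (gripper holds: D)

target: towers=[A; C; F/E; G; H/B] holding=D
         pickup(G) → towers=[A; C; D; F/E; H/B] holding=G
         pickup(A) → towers=[C; D; F/E; G; H/B] holding=A
     unstack(E, F) → towers=[A; C; D; F; G; H/B] holding=E
     unstack(B, H) → towers=[A; C; D; F/E; G; H] holding=B
         pickup(D) → towers=[A; C; F/E; G; H/B] holding=D  ← match
         pickup(C) → towers=[A; D; F/E; G; H/B] holding=C

pickup(D)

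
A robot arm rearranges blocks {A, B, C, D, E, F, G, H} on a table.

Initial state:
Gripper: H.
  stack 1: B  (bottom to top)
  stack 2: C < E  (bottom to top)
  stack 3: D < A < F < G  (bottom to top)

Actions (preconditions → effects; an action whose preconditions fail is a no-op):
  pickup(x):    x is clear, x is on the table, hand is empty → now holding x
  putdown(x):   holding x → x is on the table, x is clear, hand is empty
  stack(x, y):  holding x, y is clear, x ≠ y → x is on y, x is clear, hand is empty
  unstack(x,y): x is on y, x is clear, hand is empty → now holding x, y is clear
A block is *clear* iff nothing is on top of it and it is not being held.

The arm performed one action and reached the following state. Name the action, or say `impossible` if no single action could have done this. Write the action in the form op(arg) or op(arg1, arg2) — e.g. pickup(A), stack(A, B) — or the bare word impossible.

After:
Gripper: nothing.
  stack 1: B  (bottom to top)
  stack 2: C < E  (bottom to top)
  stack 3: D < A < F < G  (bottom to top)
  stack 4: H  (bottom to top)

putdown(H)

target: towers=[B; C/E; D/A/F/G; H] holding=-
        putdown(H) → towers=[B; C/E; D/A/F/G; H] holding=-  ← match
       stack(H, G) → towers=[B; C/E; D/A/F/G/H] holding=-
       stack(H, E) → towers=[B; C/E/H; D/A/F/G] holding=-
       stack(H, B) → towers=[B/H; C/E; D/A/F/G] holding=-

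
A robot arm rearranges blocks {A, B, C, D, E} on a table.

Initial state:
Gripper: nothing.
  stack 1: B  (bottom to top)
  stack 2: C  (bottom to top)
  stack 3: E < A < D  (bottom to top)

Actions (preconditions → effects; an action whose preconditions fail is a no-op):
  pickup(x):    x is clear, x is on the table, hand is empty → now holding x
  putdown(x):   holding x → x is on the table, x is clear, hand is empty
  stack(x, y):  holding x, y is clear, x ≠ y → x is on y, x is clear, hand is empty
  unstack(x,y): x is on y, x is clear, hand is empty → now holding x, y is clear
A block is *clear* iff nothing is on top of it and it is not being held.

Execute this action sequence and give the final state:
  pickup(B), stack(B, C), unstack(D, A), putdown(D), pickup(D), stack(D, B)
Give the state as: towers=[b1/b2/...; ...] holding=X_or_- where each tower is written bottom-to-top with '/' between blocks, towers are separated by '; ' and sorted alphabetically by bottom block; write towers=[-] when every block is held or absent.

towers=[C/B/D; E/A] holding=-

step 1 (pickup(B)): towers=[C; E/A/D] holding=B
step 2 (stack(B, C)): towers=[C/B; E/A/D] holding=-
step 3 (unstack(D, A)): towers=[C/B; E/A] holding=D
step 4 (putdown(D)): towers=[C/B; D; E/A] holding=-
step 5 (pickup(D)): towers=[C/B; E/A] holding=D
step 6 (stack(D, B)): towers=[C/B/D; E/A] holding=-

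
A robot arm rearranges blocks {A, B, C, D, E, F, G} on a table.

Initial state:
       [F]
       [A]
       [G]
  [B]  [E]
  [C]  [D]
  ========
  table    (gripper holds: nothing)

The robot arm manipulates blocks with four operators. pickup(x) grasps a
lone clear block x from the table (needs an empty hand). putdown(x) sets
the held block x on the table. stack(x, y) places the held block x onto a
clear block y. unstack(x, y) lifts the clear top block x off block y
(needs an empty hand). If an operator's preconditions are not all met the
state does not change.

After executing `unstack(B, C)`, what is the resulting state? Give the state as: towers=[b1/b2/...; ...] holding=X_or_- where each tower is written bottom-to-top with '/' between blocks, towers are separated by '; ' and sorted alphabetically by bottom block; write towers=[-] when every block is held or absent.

towers=[C; D/E/G/A/F] holding=B

before: towers=[C/B; D/E/G/A/F] holding=-
pre[unstack(B, C)]: on(B,C) yes, clear(B) yes, handempty yes
all met → apply unstack(B, C)
after:  towers=[C; D/E/G/A/F] holding=B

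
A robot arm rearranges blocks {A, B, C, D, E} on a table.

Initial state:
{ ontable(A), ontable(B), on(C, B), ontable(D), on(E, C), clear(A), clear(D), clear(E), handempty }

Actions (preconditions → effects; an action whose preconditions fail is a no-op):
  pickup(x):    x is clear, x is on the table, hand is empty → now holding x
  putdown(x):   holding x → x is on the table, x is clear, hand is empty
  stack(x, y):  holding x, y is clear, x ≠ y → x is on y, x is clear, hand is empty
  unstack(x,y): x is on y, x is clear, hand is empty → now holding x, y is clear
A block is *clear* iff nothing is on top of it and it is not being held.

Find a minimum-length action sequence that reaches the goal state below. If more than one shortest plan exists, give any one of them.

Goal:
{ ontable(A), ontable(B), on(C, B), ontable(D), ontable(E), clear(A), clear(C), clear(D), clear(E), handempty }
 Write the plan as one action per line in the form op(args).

unstack(E, C)
putdown(E)

step 1 (unstack(E, C)): towers=[A; B/C; D] holding=E
step 2 (putdown(E)): towers=[A; B/C; D; E] holding=-
goal check: towers=[A; B/C; D; E] holding=- — reached (length 2, optimal by BFS)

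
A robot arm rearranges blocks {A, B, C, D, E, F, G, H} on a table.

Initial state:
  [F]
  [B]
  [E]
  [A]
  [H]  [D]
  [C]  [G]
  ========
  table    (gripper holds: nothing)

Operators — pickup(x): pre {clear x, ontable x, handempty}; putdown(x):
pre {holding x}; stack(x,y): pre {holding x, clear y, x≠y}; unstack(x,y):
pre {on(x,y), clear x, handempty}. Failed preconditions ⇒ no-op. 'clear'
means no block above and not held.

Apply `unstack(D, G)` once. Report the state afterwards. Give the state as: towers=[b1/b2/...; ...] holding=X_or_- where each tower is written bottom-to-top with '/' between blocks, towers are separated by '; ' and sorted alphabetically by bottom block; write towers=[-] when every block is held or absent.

before: towers=[C/H/A/E/B/F; G/D] holding=-
pre[unstack(D, G)]: on(D,G) yes, clear(D) yes, handempty yes
all met → apply unstack(D, G)
after:  towers=[C/H/A/E/B/F; G] holding=D

towers=[C/H/A/E/B/F; G] holding=D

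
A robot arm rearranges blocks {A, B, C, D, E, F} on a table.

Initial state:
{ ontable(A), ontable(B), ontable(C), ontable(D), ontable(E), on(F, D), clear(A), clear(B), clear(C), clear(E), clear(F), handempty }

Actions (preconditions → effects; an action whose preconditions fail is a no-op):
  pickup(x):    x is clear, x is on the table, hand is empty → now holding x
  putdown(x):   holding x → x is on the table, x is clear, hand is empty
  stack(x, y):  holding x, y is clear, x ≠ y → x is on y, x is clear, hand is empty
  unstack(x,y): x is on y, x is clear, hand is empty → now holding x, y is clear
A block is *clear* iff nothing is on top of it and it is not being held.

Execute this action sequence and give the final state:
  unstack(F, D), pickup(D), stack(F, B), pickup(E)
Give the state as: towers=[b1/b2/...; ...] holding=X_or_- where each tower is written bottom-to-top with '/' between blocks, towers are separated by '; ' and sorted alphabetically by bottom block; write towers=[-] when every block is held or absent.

towers=[A; B/F; C; D] holding=E

step 1 (unstack(F, D)): towers=[A; B; C; D; E] holding=F
step 2 (pickup(D)) [no-op]: towers=[A; B; C; D; E] holding=F
step 3 (stack(F, B)): towers=[A; B/F; C; D; E] holding=-
step 4 (pickup(E)): towers=[A; B/F; C; D] holding=E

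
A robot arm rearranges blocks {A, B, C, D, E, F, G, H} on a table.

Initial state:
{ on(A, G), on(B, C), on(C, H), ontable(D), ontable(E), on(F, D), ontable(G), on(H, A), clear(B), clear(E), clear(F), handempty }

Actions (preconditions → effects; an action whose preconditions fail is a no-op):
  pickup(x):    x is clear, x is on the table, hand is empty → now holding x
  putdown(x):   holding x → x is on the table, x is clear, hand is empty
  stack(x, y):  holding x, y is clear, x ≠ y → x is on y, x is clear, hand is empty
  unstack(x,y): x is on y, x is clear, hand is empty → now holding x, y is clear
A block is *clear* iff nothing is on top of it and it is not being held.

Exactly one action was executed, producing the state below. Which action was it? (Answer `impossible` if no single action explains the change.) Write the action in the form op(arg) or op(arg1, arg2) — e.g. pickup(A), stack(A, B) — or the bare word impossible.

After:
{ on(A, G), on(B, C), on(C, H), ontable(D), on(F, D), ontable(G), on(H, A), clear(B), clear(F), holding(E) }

pickup(E)

target: towers=[D/F; G/A/H/C/B] holding=E
         pickup(E) → towers=[D/F; G/A/H/C/B] holding=E  ← match
     unstack(B, C) → towers=[D/F; E; G/A/H/C] holding=B
     unstack(F, D) → towers=[D; E; G/A/H/C/B] holding=F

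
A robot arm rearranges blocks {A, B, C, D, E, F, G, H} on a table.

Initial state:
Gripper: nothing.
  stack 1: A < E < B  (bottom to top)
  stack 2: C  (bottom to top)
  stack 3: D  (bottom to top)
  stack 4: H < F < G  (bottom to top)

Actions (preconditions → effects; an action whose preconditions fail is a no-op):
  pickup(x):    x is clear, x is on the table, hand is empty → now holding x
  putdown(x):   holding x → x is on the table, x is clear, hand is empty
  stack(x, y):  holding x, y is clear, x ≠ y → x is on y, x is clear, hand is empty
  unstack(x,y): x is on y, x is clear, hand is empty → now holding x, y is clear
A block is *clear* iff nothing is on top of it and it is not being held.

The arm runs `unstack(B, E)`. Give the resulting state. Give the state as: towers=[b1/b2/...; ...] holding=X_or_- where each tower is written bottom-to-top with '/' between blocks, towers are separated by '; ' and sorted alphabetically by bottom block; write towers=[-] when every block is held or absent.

towers=[A/E; C; D; H/F/G] holding=B

before: towers=[A/E/B; C; D; H/F/G] holding=-
pre[unstack(B, E)]: on(B,E) yes, clear(B) yes, handempty yes
all met → apply unstack(B, E)
after:  towers=[A/E; C; D; H/F/G] holding=B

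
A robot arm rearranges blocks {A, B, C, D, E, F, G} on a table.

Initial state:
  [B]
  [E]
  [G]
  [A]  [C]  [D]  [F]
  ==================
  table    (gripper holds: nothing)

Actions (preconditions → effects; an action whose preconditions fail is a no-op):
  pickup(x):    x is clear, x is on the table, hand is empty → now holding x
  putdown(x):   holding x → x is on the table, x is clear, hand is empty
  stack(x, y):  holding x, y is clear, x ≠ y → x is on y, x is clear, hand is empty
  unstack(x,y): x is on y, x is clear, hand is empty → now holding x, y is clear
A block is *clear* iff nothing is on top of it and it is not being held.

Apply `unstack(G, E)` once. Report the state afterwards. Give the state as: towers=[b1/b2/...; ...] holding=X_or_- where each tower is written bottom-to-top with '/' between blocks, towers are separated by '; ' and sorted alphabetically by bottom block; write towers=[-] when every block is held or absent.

towers=[A/G/E/B; C; D; F] holding=-

before: towers=[A/G/E/B; C; D; F] holding=-
pre[unstack(G, E)]: on(G,E) ✗, clear(G) ✗, handempty ✓
on(G,E), clear(G) unmet → unstack(G, E) is a no-op
after:  towers=[A/G/E/B; C; D; F] holding=-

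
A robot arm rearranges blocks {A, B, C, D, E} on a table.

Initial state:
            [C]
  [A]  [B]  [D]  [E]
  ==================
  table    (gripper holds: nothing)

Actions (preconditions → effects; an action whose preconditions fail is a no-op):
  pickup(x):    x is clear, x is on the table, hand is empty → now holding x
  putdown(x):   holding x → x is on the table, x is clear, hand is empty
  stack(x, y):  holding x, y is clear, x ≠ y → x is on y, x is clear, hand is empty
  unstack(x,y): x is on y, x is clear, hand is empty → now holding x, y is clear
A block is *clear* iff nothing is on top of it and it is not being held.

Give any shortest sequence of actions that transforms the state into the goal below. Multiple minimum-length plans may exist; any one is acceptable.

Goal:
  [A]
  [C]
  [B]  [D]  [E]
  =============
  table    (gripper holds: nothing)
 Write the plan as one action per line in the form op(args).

unstack(C, D)
stack(C, B)
pickup(A)
stack(A, C)

step 1 (unstack(C, D)): towers=[A; B; D; E] holding=C
step 2 (stack(C, B)): towers=[A; B/C; D; E] holding=-
step 3 (pickup(A)): towers=[B/C; D; E] holding=A
step 4 (stack(A, C)): towers=[B/C/A; D; E] holding=-
goal check: towers=[B/C/A; D; E] holding=- — reached (length 4, optimal by BFS)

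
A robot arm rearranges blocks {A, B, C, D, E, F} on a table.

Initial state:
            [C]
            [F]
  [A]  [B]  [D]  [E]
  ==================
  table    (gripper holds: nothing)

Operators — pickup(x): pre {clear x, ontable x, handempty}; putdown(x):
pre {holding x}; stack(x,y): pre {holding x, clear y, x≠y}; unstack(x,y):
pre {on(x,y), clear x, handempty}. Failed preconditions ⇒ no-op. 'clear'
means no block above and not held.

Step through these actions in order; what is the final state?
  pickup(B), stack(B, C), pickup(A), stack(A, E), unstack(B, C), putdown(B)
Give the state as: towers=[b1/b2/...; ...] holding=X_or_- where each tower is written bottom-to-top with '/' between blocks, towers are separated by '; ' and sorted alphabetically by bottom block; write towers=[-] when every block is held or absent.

towers=[B; D/F/C; E/A] holding=-

step 1 (pickup(B)): towers=[A; D/F/C; E] holding=B
step 2 (stack(B, C)): towers=[A; D/F/C/B; E] holding=-
step 3 (pickup(A)): towers=[D/F/C/B; E] holding=A
step 4 (stack(A, E)): towers=[D/F/C/B; E/A] holding=-
step 5 (unstack(B, C)): towers=[D/F/C; E/A] holding=B
step 6 (putdown(B)): towers=[B; D/F/C; E/A] holding=-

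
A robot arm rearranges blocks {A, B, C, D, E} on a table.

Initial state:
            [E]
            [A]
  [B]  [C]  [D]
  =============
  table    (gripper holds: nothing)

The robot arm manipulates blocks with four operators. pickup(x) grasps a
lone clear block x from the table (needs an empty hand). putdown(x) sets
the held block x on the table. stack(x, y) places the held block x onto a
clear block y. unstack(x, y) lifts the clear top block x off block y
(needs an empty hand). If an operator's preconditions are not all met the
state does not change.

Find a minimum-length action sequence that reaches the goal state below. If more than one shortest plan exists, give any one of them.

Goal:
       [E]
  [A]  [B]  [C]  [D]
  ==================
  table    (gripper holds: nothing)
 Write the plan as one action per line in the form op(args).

unstack(E, A)
stack(E, B)
unstack(A, D)
putdown(A)

step 1 (unstack(E, A)): towers=[B; C; D/A] holding=E
step 2 (stack(E, B)): towers=[B/E; C; D/A] holding=-
step 3 (unstack(A, D)): towers=[B/E; C; D] holding=A
step 4 (putdown(A)): towers=[A; B/E; C; D] holding=-
goal check: towers=[A; B/E; C; D] holding=- — reached (length 4, optimal by BFS)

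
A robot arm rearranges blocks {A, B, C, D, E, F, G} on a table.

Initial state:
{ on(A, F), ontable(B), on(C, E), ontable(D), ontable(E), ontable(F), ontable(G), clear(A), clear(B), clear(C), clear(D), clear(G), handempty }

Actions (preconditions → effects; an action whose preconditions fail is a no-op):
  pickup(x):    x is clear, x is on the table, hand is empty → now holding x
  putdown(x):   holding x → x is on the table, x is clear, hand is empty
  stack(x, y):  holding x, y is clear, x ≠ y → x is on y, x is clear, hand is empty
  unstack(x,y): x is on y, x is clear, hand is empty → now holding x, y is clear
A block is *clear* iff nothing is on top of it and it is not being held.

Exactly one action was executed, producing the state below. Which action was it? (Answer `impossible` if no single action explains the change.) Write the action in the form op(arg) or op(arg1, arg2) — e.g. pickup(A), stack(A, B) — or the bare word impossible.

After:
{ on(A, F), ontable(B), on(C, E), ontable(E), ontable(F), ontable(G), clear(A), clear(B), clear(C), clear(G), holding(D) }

target: towers=[B; E/C; F/A; G] holding=D
         pickup(B) → towers=[D; E/C; F/A; G] holding=B
         pickup(G) → towers=[B; D; E/C; F/A] holding=G
         pickup(D) → towers=[B; E/C; F/A; G] holding=D  ← match
     unstack(A, F) → towers=[B; D; E/C; F; G] holding=A
     unstack(C, E) → towers=[B; D; E; F/A; G] holding=C

pickup(D)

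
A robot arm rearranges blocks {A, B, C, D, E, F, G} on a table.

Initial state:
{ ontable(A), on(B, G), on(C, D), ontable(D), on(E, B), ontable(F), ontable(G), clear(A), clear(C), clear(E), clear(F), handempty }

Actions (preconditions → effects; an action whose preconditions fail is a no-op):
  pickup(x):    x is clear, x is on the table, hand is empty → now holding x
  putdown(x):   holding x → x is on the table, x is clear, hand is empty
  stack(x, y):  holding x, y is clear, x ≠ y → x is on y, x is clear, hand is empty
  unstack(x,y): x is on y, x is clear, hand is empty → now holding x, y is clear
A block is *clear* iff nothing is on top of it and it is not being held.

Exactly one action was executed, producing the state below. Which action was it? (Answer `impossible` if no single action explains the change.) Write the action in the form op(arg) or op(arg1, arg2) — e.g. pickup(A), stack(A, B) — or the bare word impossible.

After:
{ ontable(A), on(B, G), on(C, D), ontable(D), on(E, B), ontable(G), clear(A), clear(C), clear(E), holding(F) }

target: towers=[A; D/C; G/B/E] holding=F
         pickup(F) → towers=[A; D/C; G/B/E] holding=F  ← match
         pickup(A) → towers=[D/C; F; G/B/E] holding=A
     unstack(E, B) → towers=[A; D/C; F; G/B] holding=E
     unstack(C, D) → towers=[A; D; F; G/B/E] holding=C

pickup(F)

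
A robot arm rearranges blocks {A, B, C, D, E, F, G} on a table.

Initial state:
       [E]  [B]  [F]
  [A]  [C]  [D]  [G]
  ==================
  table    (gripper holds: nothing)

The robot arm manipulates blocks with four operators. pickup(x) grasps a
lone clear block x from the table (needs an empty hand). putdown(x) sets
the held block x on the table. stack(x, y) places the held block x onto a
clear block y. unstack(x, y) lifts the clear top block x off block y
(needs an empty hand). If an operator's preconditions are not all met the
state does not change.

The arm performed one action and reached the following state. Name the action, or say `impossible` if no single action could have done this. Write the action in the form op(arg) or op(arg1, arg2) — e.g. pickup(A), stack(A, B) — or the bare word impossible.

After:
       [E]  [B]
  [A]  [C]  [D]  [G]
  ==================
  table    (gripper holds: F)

unstack(F, G)

target: towers=[A; C/E; D/B; G] holding=F
     unstack(B, D) → towers=[A; C/E; D; G/F] holding=B
     unstack(F, G) → towers=[A; C/E; D/B; G] holding=F  ← match
         pickup(A) → towers=[C/E; D/B; G/F] holding=A
     unstack(E, C) → towers=[A; C; D/B; G/F] holding=E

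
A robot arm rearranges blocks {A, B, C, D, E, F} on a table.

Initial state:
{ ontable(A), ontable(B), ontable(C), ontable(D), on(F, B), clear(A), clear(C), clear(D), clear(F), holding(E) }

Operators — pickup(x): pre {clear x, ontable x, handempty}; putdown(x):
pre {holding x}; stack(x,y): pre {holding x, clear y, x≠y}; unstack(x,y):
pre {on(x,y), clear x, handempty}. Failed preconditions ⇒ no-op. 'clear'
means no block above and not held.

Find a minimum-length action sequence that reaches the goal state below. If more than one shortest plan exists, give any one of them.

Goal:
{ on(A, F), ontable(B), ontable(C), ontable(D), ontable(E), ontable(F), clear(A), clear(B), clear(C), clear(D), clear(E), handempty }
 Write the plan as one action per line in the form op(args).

step 1 (putdown(E)): towers=[A; B/F; C; D; E] holding=-
step 2 (unstack(F, B)): towers=[A; B; C; D; E] holding=F
step 3 (putdown(F)): towers=[A; B; C; D; E; F] holding=-
step 4 (pickup(A)): towers=[B; C; D; E; F] holding=A
step 5 (stack(A, F)): towers=[B; C; D; E; F/A] holding=-
goal check: towers=[B; C; D; E; F/A] holding=- — reached (length 5, optimal by BFS)

putdown(E)
unstack(F, B)
putdown(F)
pickup(A)
stack(A, F)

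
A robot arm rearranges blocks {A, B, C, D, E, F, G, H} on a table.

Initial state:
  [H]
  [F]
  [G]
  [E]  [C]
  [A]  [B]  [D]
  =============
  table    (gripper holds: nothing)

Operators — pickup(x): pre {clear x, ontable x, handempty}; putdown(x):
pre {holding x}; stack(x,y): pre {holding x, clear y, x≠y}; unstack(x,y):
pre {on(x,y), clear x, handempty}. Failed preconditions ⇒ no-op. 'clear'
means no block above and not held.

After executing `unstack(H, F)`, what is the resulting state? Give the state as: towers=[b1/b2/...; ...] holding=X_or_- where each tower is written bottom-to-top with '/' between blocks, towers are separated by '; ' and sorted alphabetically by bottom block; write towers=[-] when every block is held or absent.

before: towers=[A/E/G/F/H; B/C; D] holding=-
pre[unstack(H, F)]: on(H,F) ok, clear(H) ok, handempty ok
all met → apply unstack(H, F)
after:  towers=[A/E/G/F; B/C; D] holding=H

towers=[A/E/G/F; B/C; D] holding=H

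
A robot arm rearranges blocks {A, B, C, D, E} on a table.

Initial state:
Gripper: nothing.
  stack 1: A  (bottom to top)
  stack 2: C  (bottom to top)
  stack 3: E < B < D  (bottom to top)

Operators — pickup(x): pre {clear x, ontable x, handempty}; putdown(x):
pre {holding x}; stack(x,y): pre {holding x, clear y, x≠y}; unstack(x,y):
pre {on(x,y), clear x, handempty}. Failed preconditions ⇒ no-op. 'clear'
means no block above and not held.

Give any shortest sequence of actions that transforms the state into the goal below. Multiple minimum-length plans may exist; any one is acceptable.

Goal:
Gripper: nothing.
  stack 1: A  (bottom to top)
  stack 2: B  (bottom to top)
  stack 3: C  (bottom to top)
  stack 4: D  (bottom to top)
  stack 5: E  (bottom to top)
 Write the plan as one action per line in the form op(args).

step 1 (unstack(D, B)): towers=[A; C; E/B] holding=D
step 2 (putdown(D)): towers=[A; C; D; E/B] holding=-
step 3 (unstack(B, E)): towers=[A; C; D; E] holding=B
step 4 (putdown(B)): towers=[A; B; C; D; E] holding=-
goal check: towers=[A; B; C; D; E] holding=- — reached (length 4, optimal by BFS)

unstack(D, B)
putdown(D)
unstack(B, E)
putdown(B)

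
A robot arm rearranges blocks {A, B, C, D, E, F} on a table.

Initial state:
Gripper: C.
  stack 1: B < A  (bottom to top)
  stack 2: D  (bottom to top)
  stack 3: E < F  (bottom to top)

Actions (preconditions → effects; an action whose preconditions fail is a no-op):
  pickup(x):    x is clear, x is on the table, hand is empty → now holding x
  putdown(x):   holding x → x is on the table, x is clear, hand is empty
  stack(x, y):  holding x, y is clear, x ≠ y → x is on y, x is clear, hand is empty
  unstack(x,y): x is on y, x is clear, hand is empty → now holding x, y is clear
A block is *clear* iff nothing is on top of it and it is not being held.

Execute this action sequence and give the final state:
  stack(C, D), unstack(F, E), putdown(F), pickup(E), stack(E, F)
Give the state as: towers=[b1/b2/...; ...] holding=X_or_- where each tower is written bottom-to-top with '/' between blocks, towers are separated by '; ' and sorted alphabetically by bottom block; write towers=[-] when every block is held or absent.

towers=[B/A; D/C; F/E] holding=-

step 1 (stack(C, D)): towers=[B/A; D/C; E/F] holding=-
step 2 (unstack(F, E)): towers=[B/A; D/C; E] holding=F
step 3 (putdown(F)): towers=[B/A; D/C; E; F] holding=-
step 4 (pickup(E)): towers=[B/A; D/C; F] holding=E
step 5 (stack(E, F)): towers=[B/A; D/C; F/E] holding=-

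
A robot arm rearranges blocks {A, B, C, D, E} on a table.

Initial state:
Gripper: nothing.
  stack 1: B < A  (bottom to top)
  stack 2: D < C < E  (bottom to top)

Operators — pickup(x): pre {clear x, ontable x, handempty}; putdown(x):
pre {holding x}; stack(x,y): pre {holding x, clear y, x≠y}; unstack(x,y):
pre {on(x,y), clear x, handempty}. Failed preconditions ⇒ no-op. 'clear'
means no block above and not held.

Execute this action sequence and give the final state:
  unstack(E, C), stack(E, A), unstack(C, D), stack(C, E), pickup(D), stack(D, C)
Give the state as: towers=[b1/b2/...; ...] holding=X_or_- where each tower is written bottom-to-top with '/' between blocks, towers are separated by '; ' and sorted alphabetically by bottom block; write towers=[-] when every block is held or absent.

towers=[B/A/E/C/D] holding=-

step 1 (unstack(E, C)): towers=[B/A; D/C] holding=E
step 2 (stack(E, A)): towers=[B/A/E; D/C] holding=-
step 3 (unstack(C, D)): towers=[B/A/E; D] holding=C
step 4 (stack(C, E)): towers=[B/A/E/C; D] holding=-
step 5 (pickup(D)): towers=[B/A/E/C] holding=D
step 6 (stack(D, C)): towers=[B/A/E/C/D] holding=-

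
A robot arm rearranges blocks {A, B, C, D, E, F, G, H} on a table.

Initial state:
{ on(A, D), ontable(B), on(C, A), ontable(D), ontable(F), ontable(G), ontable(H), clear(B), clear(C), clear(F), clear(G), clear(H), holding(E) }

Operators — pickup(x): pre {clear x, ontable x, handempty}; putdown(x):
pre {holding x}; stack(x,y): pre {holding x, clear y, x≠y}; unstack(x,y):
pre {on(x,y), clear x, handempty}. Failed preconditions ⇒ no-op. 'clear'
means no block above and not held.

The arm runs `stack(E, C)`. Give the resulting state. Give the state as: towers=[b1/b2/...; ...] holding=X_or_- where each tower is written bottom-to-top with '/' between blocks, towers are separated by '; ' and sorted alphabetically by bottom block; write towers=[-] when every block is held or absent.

before: towers=[B; D/A/C; F; G; H] holding=E
pre[stack(E, C)]: holding(E) yes, clear(C) yes, E≠C yes
all met → apply stack(E, C)
after:  towers=[B; D/A/C/E; F; G; H] holding=-

towers=[B; D/A/C/E; F; G; H] holding=-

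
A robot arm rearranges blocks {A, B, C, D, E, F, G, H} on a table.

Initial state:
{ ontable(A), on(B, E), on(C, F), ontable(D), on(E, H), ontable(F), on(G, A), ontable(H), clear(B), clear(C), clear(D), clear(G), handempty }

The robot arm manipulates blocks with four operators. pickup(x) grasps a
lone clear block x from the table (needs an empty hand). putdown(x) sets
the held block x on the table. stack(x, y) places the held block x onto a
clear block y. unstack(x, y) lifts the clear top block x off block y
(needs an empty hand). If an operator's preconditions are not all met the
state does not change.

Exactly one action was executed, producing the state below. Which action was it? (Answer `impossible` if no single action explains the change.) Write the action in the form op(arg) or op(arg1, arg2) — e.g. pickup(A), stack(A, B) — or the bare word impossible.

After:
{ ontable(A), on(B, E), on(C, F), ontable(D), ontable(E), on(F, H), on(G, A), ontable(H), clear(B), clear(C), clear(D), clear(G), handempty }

target: towers=[A/G; D; E/B; H/F/C] holding=-
     unstack(G, A) → towers=[A; D; F/C; H/E/B] holding=G
     unstack(B, E) → towers=[A/G; D; F/C; H/E] holding=B
         pickup(D) → towers=[A/G; F/C; H/E/B] holding=D
     unstack(C, F) → towers=[A/G; D; F; H/E/B] holding=C
none of the 4 applicable actions match → impossible

impossible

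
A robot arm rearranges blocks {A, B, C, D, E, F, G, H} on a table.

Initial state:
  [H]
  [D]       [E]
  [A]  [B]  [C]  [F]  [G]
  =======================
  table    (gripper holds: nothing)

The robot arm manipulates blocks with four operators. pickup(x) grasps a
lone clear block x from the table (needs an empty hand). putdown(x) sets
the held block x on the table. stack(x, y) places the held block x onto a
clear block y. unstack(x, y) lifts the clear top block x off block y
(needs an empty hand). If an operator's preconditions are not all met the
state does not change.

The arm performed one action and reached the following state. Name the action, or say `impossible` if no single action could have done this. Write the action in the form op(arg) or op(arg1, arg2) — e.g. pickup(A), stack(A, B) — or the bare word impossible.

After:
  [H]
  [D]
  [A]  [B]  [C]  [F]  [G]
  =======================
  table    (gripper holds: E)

target: towers=[A/D/H; B; C; F; G] holding=E
         pickup(G) → towers=[A/D/H; B; C/E; F] holding=G
     unstack(E, C) → towers=[A/D/H; B; C; F; G] holding=E  ← match
     unstack(H, D) → towers=[A/D; B; C/E; F; G] holding=H
         pickup(B) → towers=[A/D/H; C/E; F; G] holding=B
         pickup(F) → towers=[A/D/H; B; C/E; G] holding=F

unstack(E, C)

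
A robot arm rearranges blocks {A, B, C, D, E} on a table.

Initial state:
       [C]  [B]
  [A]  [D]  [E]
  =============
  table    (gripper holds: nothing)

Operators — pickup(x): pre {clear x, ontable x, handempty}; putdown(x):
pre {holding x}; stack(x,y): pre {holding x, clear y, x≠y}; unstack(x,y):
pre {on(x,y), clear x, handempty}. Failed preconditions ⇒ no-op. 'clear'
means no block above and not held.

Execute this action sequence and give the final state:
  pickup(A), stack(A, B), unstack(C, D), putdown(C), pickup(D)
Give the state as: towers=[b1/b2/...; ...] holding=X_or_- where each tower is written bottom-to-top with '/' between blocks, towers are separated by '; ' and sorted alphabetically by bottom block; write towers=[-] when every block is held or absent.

towers=[C; E/B/A] holding=D

step 1 (pickup(A)): towers=[D/C; E/B] holding=A
step 2 (stack(A, B)): towers=[D/C; E/B/A] holding=-
step 3 (unstack(C, D)): towers=[D; E/B/A] holding=C
step 4 (putdown(C)): towers=[C; D; E/B/A] holding=-
step 5 (pickup(D)): towers=[C; E/B/A] holding=D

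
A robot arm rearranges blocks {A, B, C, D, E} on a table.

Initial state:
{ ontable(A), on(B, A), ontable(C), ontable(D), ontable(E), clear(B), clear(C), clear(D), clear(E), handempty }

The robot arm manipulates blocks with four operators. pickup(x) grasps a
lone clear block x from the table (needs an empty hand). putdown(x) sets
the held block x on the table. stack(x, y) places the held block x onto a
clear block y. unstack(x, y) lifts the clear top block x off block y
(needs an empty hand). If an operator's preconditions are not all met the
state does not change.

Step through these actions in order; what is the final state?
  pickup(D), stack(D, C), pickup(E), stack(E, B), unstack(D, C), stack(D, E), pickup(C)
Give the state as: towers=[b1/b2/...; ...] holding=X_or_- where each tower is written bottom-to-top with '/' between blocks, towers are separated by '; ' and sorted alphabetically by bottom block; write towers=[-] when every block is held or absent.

towers=[A/B/E/D] holding=C

step 1 (pickup(D)): towers=[A/B; C; E] holding=D
step 2 (stack(D, C)): towers=[A/B; C/D; E] holding=-
step 3 (pickup(E)): towers=[A/B; C/D] holding=E
step 4 (stack(E, B)): towers=[A/B/E; C/D] holding=-
step 5 (unstack(D, C)): towers=[A/B/E; C] holding=D
step 6 (stack(D, E)): towers=[A/B/E/D; C] holding=-
step 7 (pickup(C)): towers=[A/B/E/D] holding=C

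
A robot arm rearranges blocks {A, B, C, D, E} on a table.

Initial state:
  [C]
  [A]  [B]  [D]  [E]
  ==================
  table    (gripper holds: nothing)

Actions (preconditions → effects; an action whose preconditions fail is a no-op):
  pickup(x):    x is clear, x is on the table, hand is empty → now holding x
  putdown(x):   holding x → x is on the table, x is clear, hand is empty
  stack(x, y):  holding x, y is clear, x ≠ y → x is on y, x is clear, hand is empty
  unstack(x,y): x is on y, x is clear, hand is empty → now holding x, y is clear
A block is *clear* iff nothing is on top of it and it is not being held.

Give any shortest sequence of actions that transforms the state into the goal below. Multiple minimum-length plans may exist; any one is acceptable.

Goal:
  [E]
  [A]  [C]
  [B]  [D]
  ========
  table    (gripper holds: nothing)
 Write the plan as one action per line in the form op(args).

step 1 (unstack(C, A)): towers=[A; B; D; E] holding=C
step 2 (stack(C, D)): towers=[A; B; D/C; E] holding=-
step 3 (pickup(A)): towers=[B; D/C; E] holding=A
step 4 (stack(A, B)): towers=[B/A; D/C; E] holding=-
step 5 (pickup(E)): towers=[B/A; D/C] holding=E
step 6 (stack(E, A)): towers=[B/A/E; D/C] holding=-
goal check: towers=[B/A/E; D/C] holding=- — reached (length 6, optimal by BFS)

unstack(C, A)
stack(C, D)
pickup(A)
stack(A, B)
pickup(E)
stack(E, A)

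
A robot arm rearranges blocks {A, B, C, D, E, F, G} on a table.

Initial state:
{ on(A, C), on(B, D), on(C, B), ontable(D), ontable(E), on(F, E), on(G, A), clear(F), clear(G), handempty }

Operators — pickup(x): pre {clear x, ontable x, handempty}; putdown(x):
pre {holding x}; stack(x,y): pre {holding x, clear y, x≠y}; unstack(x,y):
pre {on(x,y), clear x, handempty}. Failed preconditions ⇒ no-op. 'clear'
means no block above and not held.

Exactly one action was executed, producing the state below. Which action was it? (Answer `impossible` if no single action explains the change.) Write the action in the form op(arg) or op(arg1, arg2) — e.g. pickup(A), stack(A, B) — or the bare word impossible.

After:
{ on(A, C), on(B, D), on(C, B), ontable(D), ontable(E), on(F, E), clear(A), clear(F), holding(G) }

unstack(G, A)

target: towers=[D/B/C/A; E/F] holding=G
     unstack(F, E) → towers=[D/B/C/A/G; E] holding=F
     unstack(G, A) → towers=[D/B/C/A; E/F] holding=G  ← match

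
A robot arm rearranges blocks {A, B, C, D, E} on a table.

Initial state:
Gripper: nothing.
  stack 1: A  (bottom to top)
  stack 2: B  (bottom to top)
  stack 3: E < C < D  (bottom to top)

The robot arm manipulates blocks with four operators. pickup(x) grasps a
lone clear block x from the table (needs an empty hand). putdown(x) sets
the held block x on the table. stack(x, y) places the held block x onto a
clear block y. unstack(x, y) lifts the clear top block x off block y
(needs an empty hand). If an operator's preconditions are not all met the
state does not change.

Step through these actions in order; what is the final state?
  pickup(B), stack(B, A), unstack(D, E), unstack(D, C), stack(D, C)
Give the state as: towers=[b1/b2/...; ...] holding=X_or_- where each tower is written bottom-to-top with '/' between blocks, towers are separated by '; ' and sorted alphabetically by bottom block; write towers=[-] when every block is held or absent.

step 1 (pickup(B)): towers=[A; E/C/D] holding=B
step 2 (stack(B, A)): towers=[A/B; E/C/D] holding=-
step 3 (unstack(D, E)) [no-op]: towers=[A/B; E/C/D] holding=-
step 4 (unstack(D, C)): towers=[A/B; E/C] holding=D
step 5 (stack(D, C)): towers=[A/B; E/C/D] holding=-

towers=[A/B; E/C/D] holding=-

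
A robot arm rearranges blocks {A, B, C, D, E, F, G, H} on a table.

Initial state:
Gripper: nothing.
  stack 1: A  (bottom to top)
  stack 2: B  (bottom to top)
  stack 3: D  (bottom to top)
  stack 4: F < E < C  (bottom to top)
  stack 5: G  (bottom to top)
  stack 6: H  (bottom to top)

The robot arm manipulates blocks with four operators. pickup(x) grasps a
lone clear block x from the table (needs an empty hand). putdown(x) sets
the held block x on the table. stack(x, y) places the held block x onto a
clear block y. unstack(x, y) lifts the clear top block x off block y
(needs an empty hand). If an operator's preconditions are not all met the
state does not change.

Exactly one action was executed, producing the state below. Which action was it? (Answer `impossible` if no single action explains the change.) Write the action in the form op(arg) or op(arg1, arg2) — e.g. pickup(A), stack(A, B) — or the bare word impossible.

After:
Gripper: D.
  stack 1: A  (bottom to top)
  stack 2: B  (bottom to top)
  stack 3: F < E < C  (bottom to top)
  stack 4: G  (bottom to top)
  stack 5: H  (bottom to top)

target: towers=[A; B; F/E/C; G; H] holding=D
         pickup(G) → towers=[A; B; D; F/E/C; H] holding=G
         pickup(A) → towers=[B; D; F/E/C; G; H] holding=A
         pickup(H) → towers=[A; B; D; F/E/C; G] holding=H
         pickup(B) → towers=[A; D; F/E/C; G; H] holding=B
         pickup(D) → towers=[A; B; F/E/C; G; H] holding=D  ← match
     unstack(C, E) → towers=[A; B; D; F/E; G; H] holding=C

pickup(D)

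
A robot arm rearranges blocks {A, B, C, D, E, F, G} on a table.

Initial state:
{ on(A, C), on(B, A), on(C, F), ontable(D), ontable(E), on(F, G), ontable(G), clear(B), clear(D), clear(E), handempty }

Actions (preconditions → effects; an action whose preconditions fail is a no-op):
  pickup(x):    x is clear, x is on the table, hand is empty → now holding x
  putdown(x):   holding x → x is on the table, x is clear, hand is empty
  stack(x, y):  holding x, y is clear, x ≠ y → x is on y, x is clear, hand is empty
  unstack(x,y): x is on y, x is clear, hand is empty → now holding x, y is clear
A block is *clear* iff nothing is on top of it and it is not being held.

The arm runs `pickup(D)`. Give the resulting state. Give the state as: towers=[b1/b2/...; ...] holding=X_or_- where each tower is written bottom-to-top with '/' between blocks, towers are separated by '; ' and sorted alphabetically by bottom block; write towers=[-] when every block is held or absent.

before: towers=[D; E; G/F/C/A/B] holding=-
pre[pickup(D)]: clear(D) ✓, ontable(D) ✓, handempty ✓
all met → apply pickup(D)
after:  towers=[E; G/F/C/A/B] holding=D

towers=[E; G/F/C/A/B] holding=D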